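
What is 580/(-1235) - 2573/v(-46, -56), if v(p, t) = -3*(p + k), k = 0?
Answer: -651539/34086 ≈ -19.115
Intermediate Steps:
v(p, t) = -3*p (v(p, t) = -3*(p + 0) = -3*p)
580/(-1235) - 2573/v(-46, -56) = 580/(-1235) - 2573/((-3*(-46))) = 580*(-1/1235) - 2573/138 = -116/247 - 2573*1/138 = -116/247 - 2573/138 = -651539/34086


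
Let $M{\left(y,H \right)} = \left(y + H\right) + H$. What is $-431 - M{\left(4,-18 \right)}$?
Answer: $-399$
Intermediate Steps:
$M{\left(y,H \right)} = y + 2 H$ ($M{\left(y,H \right)} = \left(H + y\right) + H = y + 2 H$)
$-431 - M{\left(4,-18 \right)} = -431 - \left(4 + 2 \left(-18\right)\right) = -431 - \left(4 - 36\right) = -431 - -32 = -431 + 32 = -399$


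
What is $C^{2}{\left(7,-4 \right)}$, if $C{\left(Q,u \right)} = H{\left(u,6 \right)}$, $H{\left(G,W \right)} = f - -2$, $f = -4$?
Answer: $4$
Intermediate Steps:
$H{\left(G,W \right)} = -2$ ($H{\left(G,W \right)} = -4 - -2 = -4 + 2 = -2$)
$C{\left(Q,u \right)} = -2$
$C^{2}{\left(7,-4 \right)} = \left(-2\right)^{2} = 4$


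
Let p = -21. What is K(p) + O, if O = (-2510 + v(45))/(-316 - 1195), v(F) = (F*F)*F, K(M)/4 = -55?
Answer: -421035/1511 ≈ -278.65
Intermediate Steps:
K(M) = -220 (K(M) = 4*(-55) = -220)
v(F) = F**3 (v(F) = F**2*F = F**3)
O = -88615/1511 (O = (-2510 + 45**3)/(-316 - 1195) = (-2510 + 91125)/(-1511) = 88615*(-1/1511) = -88615/1511 ≈ -58.647)
K(p) + O = -220 - 88615/1511 = -421035/1511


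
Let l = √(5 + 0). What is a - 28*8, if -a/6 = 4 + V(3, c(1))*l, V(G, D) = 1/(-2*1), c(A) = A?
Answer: -248 + 3*√5 ≈ -241.29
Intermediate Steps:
V(G, D) = -½ (V(G, D) = 1/(-2) = -½)
l = √5 ≈ 2.2361
a = -24 + 3*√5 (a = -6*(4 - √5/2) = -24 + 3*√5 ≈ -17.292)
a - 28*8 = (-24 + 3*√5) - 28*8 = (-24 + 3*√5) - 224 = -248 + 3*√5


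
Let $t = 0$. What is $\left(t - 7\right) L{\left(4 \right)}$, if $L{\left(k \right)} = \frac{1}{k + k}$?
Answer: $- \frac{7}{8} \approx -0.875$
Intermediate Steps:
$L{\left(k \right)} = \frac{1}{2 k}$
$\left(t - 7\right) L{\left(4 \right)} = \left(0 - 7\right) \frac{1}{2 \cdot 4} = - 7 \cdot \frac{1}{2} \cdot \frac{1}{4} = \left(-7\right) \frac{1}{8} = - \frac{7}{8}$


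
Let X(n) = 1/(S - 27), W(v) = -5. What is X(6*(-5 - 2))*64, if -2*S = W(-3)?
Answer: -128/49 ≈ -2.6122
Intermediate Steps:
S = 5/2 (S = -½*(-5) = 5/2 ≈ 2.5000)
X(n) = -2/49 (X(n) = 1/(5/2 - 27) = 1/(-49/2) = -2/49)
X(6*(-5 - 2))*64 = -2/49*64 = -128/49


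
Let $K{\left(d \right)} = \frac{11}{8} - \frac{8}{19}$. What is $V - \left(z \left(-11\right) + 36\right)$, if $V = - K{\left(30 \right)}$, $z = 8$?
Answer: $\frac{7759}{152} \approx 51.046$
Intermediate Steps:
$K{\left(d \right)} = \frac{145}{152}$ ($K{\left(d \right)} = 11 \cdot \frac{1}{8} - \frac{8}{19} = \frac{11}{8} - \frac{8}{19} = \frac{145}{152}$)
$V = - \frac{145}{152}$ ($V = \left(-1\right) \frac{145}{152} = - \frac{145}{152} \approx -0.95395$)
$V - \left(z \left(-11\right) + 36\right) = - \frac{145}{152} - \left(8 \left(-11\right) + 36\right) = - \frac{145}{152} - \left(-88 + 36\right) = - \frac{145}{152} - -52 = - \frac{145}{152} + 52 = \frac{7759}{152}$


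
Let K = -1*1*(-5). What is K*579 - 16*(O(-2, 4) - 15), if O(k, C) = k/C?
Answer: 3143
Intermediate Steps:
K = 5 (K = -1*(-5) = 5)
K*579 - 16*(O(-2, 4) - 15) = 5*579 - 16*(-2/4 - 15) = 2895 - 16*(-2*¼ - 15) = 2895 - 16*(-½ - 15) = 2895 - 16*(-31/2) = 2895 + 248 = 3143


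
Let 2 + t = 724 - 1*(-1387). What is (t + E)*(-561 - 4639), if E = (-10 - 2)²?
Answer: -11715600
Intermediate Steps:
E = 144 (E = (-12)² = 144)
t = 2109 (t = -2 + (724 - 1*(-1387)) = -2 + (724 + 1387) = -2 + 2111 = 2109)
(t + E)*(-561 - 4639) = (2109 + 144)*(-561 - 4639) = 2253*(-5200) = -11715600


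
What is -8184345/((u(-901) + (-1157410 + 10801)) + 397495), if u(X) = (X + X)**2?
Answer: -1636869/499618 ≈ -3.2762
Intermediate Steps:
u(X) = 4*X**2 (u(X) = (2*X)**2 = 4*X**2)
-8184345/((u(-901) + (-1157410 + 10801)) + 397495) = -8184345/((4*(-901)**2 + (-1157410 + 10801)) + 397495) = -8184345/((4*811801 - 1146609) + 397495) = -8184345/((3247204 - 1146609) + 397495) = -8184345/(2100595 + 397495) = -8184345/2498090 = -8184345*1/2498090 = -1636869/499618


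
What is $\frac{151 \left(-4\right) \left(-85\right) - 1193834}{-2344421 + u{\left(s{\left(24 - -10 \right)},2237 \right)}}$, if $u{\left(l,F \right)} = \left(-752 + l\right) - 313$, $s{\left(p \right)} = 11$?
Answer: $\frac{1142494}{2345475} \approx 0.48711$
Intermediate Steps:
$u{\left(l,F \right)} = -1065 + l$
$\frac{151 \left(-4\right) \left(-85\right) - 1193834}{-2344421 + u{\left(s{\left(24 - -10 \right)},2237 \right)}} = \frac{151 \left(-4\right) \left(-85\right) - 1193834}{-2344421 + \left(-1065 + 11\right)} = \frac{\left(-604\right) \left(-85\right) - 1193834}{-2344421 - 1054} = \frac{51340 - 1193834}{-2345475} = \left(-1142494\right) \left(- \frac{1}{2345475}\right) = \frac{1142494}{2345475}$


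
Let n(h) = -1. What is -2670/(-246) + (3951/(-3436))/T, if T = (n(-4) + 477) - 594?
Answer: 180586351/16623368 ≈ 10.863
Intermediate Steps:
T = -118 (T = (-1 + 477) - 594 = 476 - 594 = -118)
-2670/(-246) + (3951/(-3436))/T = -2670/(-246) + (3951/(-3436))/(-118) = -2670*(-1/246) + (3951*(-1/3436))*(-1/118) = 445/41 - 3951/3436*(-1/118) = 445/41 + 3951/405448 = 180586351/16623368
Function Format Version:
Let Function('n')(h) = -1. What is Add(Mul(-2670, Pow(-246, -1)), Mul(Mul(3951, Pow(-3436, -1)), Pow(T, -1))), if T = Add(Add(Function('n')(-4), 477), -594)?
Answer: Rational(180586351, 16623368) ≈ 10.863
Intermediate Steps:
T = -118 (T = Add(Add(-1, 477), -594) = Add(476, -594) = -118)
Add(Mul(-2670, Pow(-246, -1)), Mul(Mul(3951, Pow(-3436, -1)), Pow(T, -1))) = Add(Mul(-2670, Pow(-246, -1)), Mul(Mul(3951, Pow(-3436, -1)), Pow(-118, -1))) = Add(Mul(-2670, Rational(-1, 246)), Mul(Mul(3951, Rational(-1, 3436)), Rational(-1, 118))) = Add(Rational(445, 41), Mul(Rational(-3951, 3436), Rational(-1, 118))) = Add(Rational(445, 41), Rational(3951, 405448)) = Rational(180586351, 16623368)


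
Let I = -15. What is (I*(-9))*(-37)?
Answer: -4995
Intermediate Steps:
(I*(-9))*(-37) = -15*(-9)*(-37) = 135*(-37) = -4995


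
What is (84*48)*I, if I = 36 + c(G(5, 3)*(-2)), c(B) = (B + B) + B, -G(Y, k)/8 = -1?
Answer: -48384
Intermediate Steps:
G(Y, k) = 8 (G(Y, k) = -8*(-1) = 8)
c(B) = 3*B (c(B) = 2*B + B = 3*B)
I = -12 (I = 36 + 3*(8*(-2)) = 36 + 3*(-16) = 36 - 48 = -12)
(84*48)*I = (84*48)*(-12) = 4032*(-12) = -48384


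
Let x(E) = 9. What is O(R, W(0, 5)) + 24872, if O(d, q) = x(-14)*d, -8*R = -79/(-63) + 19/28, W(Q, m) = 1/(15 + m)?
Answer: 5570841/224 ≈ 24870.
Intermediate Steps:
R = -487/2016 (R = -(-79/(-63) + 19/28)/8 = -(-79*(-1/63) + 19*(1/28))/8 = -(79/63 + 19/28)/8 = -⅛*487/252 = -487/2016 ≈ -0.24157)
O(d, q) = 9*d
O(R, W(0, 5)) + 24872 = 9*(-487/2016) + 24872 = -487/224 + 24872 = 5570841/224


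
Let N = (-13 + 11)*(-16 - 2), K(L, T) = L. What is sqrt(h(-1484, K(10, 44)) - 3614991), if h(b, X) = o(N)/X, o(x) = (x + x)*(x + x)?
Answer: I*sqrt(90361815)/5 ≈ 1901.2*I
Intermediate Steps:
N = 36 (N = -2*(-18) = 36)
o(x) = 4*x**2 (o(x) = (2*x)*(2*x) = 4*x**2)
h(b, X) = 5184/X (h(b, X) = (4*36**2)/X = (4*1296)/X = 5184/X)
sqrt(h(-1484, K(10, 44)) - 3614991) = sqrt(5184/10 - 3614991) = sqrt(5184*(1/10) - 3614991) = sqrt(2592/5 - 3614991) = sqrt(-18072363/5) = I*sqrt(90361815)/5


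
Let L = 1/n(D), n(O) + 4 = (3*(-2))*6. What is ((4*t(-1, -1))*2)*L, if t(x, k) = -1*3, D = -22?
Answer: ⅗ ≈ 0.60000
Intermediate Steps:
t(x, k) = -3
n(O) = -40 (n(O) = -4 + (3*(-2))*6 = -4 - 6*6 = -4 - 36 = -40)
L = -1/40 (L = 1/(-40) = -1/40 ≈ -0.025000)
((4*t(-1, -1))*2)*L = ((4*(-3))*2)*(-1/40) = -12*2*(-1/40) = -24*(-1/40) = ⅗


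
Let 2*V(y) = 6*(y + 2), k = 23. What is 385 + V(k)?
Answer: 460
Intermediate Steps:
V(y) = 6 + 3*y (V(y) = (6*(y + 2))/2 = (6*(2 + y))/2 = (12 + 6*y)/2 = 6 + 3*y)
385 + V(k) = 385 + (6 + 3*23) = 385 + (6 + 69) = 385 + 75 = 460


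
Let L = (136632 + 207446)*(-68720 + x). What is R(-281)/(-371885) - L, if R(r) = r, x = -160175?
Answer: 29288819837932131/371885 ≈ 7.8758e+10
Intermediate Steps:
L = -78757733810 (L = (136632 + 207446)*(-68720 - 160175) = 344078*(-228895) = -78757733810)
R(-281)/(-371885) - L = -281/(-371885) - 1*(-78757733810) = -281*(-1/371885) + 78757733810 = 281/371885 + 78757733810 = 29288819837932131/371885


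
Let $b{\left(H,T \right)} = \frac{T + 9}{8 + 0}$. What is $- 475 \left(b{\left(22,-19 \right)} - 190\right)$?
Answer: $\frac{363375}{4} \approx 90844.0$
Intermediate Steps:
$b{\left(H,T \right)} = \frac{9}{8} + \frac{T}{8}$ ($b{\left(H,T \right)} = \frac{9 + T}{8} = \left(9 + T\right) \frac{1}{8} = \frac{9}{8} + \frac{T}{8}$)
$- 475 \left(b{\left(22,-19 \right)} - 190\right) = - 475 \left(\left(\frac{9}{8} + \frac{1}{8} \left(-19\right)\right) - 190\right) = - 475 \left(\left(\frac{9}{8} - \frac{19}{8}\right) - 190\right) = - 475 \left(- \frac{5}{4} - 190\right) = \left(-475\right) \left(- \frac{765}{4}\right) = \frac{363375}{4}$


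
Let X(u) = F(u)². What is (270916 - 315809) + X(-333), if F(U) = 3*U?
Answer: 953108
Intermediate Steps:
X(u) = 9*u² (X(u) = (3*u)² = 9*u²)
(270916 - 315809) + X(-333) = (270916 - 315809) + 9*(-333)² = -44893 + 9*110889 = -44893 + 998001 = 953108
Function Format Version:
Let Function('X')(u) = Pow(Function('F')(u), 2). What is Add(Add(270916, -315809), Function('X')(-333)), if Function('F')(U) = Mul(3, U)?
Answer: 953108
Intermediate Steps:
Function('X')(u) = Mul(9, Pow(u, 2)) (Function('X')(u) = Pow(Mul(3, u), 2) = Mul(9, Pow(u, 2)))
Add(Add(270916, -315809), Function('X')(-333)) = Add(Add(270916, -315809), Mul(9, Pow(-333, 2))) = Add(-44893, Mul(9, 110889)) = Add(-44893, 998001) = 953108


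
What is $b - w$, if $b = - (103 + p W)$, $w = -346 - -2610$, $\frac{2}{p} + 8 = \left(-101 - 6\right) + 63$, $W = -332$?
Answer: $- \frac{30937}{13} \approx -2379.8$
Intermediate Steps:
$p = - \frac{1}{26}$ ($p = \frac{2}{-8 + \left(\left(-101 - 6\right) + 63\right)} = \frac{2}{-8 + \left(-107 + 63\right)} = \frac{2}{-8 - 44} = \frac{2}{-52} = 2 \left(- \frac{1}{52}\right) = - \frac{1}{26} \approx -0.038462$)
$w = 2264$ ($w = -346 + 2610 = 2264$)
$b = - \frac{1505}{13}$ ($b = - (103 - - \frac{166}{13}) = - (103 + \frac{166}{13}) = \left(-1\right) \frac{1505}{13} = - \frac{1505}{13} \approx -115.77$)
$b - w = - \frac{1505}{13} - 2264 = - \frac{30937}{13}$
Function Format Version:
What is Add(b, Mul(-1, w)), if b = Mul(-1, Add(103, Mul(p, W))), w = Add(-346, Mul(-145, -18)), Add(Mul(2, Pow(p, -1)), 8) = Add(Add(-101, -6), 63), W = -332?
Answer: Rational(-30937, 13) ≈ -2379.8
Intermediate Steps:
p = Rational(-1, 26) (p = Mul(2, Pow(Add(-8, Add(Add(-101, -6), 63)), -1)) = Mul(2, Pow(Add(-8, Add(-107, 63)), -1)) = Mul(2, Pow(Add(-8, -44), -1)) = Mul(2, Pow(-52, -1)) = Mul(2, Rational(-1, 52)) = Rational(-1, 26) ≈ -0.038462)
w = 2264 (w = Add(-346, 2610) = 2264)
b = Rational(-1505, 13) (b = Mul(-1, Add(103, Mul(Rational(-1, 26), -332))) = Mul(-1, Add(103, Rational(166, 13))) = Mul(-1, Rational(1505, 13)) = Rational(-1505, 13) ≈ -115.77)
Add(b, Mul(-1, w)) = Add(Rational(-1505, 13), Mul(-1, 2264)) = Add(Rational(-1505, 13), -2264) = Rational(-30937, 13)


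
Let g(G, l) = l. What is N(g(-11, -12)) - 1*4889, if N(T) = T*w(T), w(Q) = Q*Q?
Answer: -6617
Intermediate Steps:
w(Q) = Q²
N(T) = T³ (N(T) = T*T² = T³)
N(g(-11, -12)) - 1*4889 = (-12)³ - 1*4889 = -1728 - 4889 = -6617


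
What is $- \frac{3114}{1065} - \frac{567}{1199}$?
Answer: $- \frac{1445847}{425645} \approx -3.3968$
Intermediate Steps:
$- \frac{3114}{1065} - \frac{567}{1199} = \left(-3114\right) \frac{1}{1065} - \frac{567}{1199} = - \frac{1038}{355} - \frac{567}{1199} = - \frac{1445847}{425645}$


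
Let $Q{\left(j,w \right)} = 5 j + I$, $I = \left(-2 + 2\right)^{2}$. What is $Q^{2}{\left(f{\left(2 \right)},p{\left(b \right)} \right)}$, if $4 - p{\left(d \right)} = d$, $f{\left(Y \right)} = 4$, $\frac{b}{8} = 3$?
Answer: $400$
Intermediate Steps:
$b = 24$ ($b = 8 \cdot 3 = 24$)
$I = 0$ ($I = 0^{2} = 0$)
$p{\left(d \right)} = 4 - d$
$Q{\left(j,w \right)} = 5 j$ ($Q{\left(j,w \right)} = 5 j + 0 = 5 j$)
$Q^{2}{\left(f{\left(2 \right)},p{\left(b \right)} \right)} = \left(5 \cdot 4\right)^{2} = 20^{2} = 400$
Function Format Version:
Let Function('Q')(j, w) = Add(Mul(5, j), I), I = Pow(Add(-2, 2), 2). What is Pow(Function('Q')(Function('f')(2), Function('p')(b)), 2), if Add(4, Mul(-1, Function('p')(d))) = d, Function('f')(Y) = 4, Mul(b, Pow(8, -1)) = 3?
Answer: 400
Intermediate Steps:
b = 24 (b = Mul(8, 3) = 24)
I = 0 (I = Pow(0, 2) = 0)
Function('p')(d) = Add(4, Mul(-1, d))
Function('Q')(j, w) = Mul(5, j) (Function('Q')(j, w) = Add(Mul(5, j), 0) = Mul(5, j))
Pow(Function('Q')(Function('f')(2), Function('p')(b)), 2) = Pow(Mul(5, 4), 2) = Pow(20, 2) = 400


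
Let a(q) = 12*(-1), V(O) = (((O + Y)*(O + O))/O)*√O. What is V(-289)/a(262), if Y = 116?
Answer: 2941*I/6 ≈ 490.17*I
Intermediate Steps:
V(O) = √O*(232 + 2*O) (V(O) = (((O + 116)*(O + O))/O)*√O = (((116 + O)*(2*O))/O)*√O = ((2*O*(116 + O))/O)*√O = (232 + 2*O)*√O = √O*(232 + 2*O))
a(q) = -12
V(-289)/a(262) = (2*√(-289)*(116 - 289))/(-12) = (2*(17*I)*(-173))*(-1/12) = -5882*I*(-1/12) = 2941*I/6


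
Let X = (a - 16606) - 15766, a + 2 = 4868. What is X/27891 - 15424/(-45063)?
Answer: -29974522/46550079 ≈ -0.64392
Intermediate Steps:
a = 4866 (a = -2 + 4868 = 4866)
X = -27506 (X = (4866 - 16606) - 15766 = -11740 - 15766 = -27506)
X/27891 - 15424/(-45063) = -27506/27891 - 15424/(-45063) = -27506*1/27891 - 15424*(-1/45063) = -27506/27891 + 15424/45063 = -29974522/46550079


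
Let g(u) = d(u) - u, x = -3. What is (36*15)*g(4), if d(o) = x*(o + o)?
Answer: -15120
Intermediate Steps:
d(o) = -6*o (d(o) = -3*(o + o) = -6*o)
g(u) = -7*u (g(u) = -6*u - u = -7*u)
(36*15)*g(4) = (36*15)*(-7*4) = 540*(-28) = -15120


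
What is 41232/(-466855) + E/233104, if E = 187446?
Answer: 38949379101/54412883960 ≈ 0.71581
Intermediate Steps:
41232/(-466855) + E/233104 = 41232/(-466855) + 187446/233104 = 41232*(-1/466855) + 187446*(1/233104) = -41232/466855 + 93723/116552 = 38949379101/54412883960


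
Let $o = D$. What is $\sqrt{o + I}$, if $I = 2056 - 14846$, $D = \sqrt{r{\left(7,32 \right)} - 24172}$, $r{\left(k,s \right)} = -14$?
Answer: $\sqrt{-12790 + i \sqrt{24186}} \approx 0.6876 + 113.09 i$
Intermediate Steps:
$D = i \sqrt{24186}$ ($D = \sqrt{-14 - 24172} = \sqrt{-24186} = i \sqrt{24186} \approx 155.52 i$)
$o = i \sqrt{24186} \approx 155.52 i$
$I = -12790$
$\sqrt{o + I} = \sqrt{i \sqrt{24186} - 12790} = \sqrt{-12790 + i \sqrt{24186}}$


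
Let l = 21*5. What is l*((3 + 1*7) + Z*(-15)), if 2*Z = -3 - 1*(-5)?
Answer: -525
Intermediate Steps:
Z = 1 (Z = (-3 - 1*(-5))/2 = (-3 + 5)/2 = (½)*2 = 1)
l = 105
l*((3 + 1*7) + Z*(-15)) = 105*((3 + 1*7) + 1*(-15)) = 105*((3 + 7) - 15) = 105*(10 - 15) = 105*(-5) = -525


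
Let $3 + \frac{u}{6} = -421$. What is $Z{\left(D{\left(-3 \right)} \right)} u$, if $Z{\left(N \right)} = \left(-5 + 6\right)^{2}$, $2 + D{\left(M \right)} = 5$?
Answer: $-2544$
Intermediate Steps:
$u = -2544$ ($u = -18 + 6 \left(-421\right) = -18 - 2526 = -2544$)
$D{\left(M \right)} = 3$ ($D{\left(M \right)} = -2 + 5 = 3$)
$Z{\left(N \right)} = 1$ ($Z{\left(N \right)} = 1^{2} = 1$)
$Z{\left(D{\left(-3 \right)} \right)} u = 1 \left(-2544\right) = -2544$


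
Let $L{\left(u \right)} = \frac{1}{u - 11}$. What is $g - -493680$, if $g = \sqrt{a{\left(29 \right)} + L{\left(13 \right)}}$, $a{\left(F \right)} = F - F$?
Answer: $493680 + \frac{\sqrt{2}}{2} \approx 4.9368 \cdot 10^{5}$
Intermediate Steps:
$L{\left(u \right)} = \frac{1}{-11 + u}$
$a{\left(F \right)} = 0$
$g = \frac{\sqrt{2}}{2}$ ($g = \sqrt{0 + \frac{1}{-11 + 13}} = \sqrt{0 + \frac{1}{2}} = \sqrt{\frac{1}{2}} = \frac{\sqrt{2}}{2} \approx 0.70711$)
$g - -493680 = \frac{\sqrt{2}}{2} - -493680 = \frac{\sqrt{2}}{2} + 493680 = 493680 + \frac{\sqrt{2}}{2}$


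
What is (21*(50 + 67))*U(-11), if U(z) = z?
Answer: -27027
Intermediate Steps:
(21*(50 + 67))*U(-11) = (21*(50 + 67))*(-11) = (21*117)*(-11) = 2457*(-11) = -27027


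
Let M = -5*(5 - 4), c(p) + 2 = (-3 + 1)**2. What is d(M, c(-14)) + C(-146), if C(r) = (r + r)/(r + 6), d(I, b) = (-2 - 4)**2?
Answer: 1333/35 ≈ 38.086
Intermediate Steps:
c(p) = 2 (c(p) = -2 + (-3 + 1)**2 = -2 + (-2)**2 = -2 + 4 = 2)
M = -5 (M = -5*1 = -5)
d(I, b) = 36 (d(I, b) = (-6)**2 = 36)
C(r) = 2*r/(6 + r) (C(r) = (2*r)/(6 + r) = 2*r/(6 + r))
d(M, c(-14)) + C(-146) = 36 + 2*(-146)/(6 - 146) = 36 + 2*(-146)/(-140) = 36 + 2*(-146)*(-1/140) = 36 + 73/35 = 1333/35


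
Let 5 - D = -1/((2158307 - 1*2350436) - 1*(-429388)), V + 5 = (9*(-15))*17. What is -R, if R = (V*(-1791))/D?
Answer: -81445083225/98858 ≈ -8.2386e+5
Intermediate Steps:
V = -2300 (V = -5 + (9*(-15))*17 = -5 - 135*17 = -5 - 2295 = -2300)
D = 1186296/237259 (D = 5 - (-1)/((2158307 - 1*2350436) - 1*(-429388)) = 5 - (-1)/((2158307 - 2350436) + 429388) = 5 - (-1)/(-192129 + 429388) = 5 - (-1)/237259 = 5 - 1*(-1/237259) = 5 + 1/237259 = 1186296/237259 ≈ 5.0000)
R = 81445083225/98858 (R = (-2300*(-1791))/(1186296/237259) = 4119300*(237259/1186296) = 81445083225/98858 ≈ 8.2386e+5)
-R = -1*81445083225/98858 = -81445083225/98858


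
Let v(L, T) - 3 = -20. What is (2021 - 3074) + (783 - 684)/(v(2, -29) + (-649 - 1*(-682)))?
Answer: -16749/16 ≈ -1046.8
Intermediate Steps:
v(L, T) = -17 (v(L, T) = 3 - 20 = -17)
(2021 - 3074) + (783 - 684)/(v(2, -29) + (-649 - 1*(-682))) = (2021 - 3074) + (783 - 684)/(-17 + (-649 - 1*(-682))) = -1053 + 99/(-17 + (-649 + 682)) = -1053 + 99/(-17 + 33) = -1053 + 99/16 = -16749/16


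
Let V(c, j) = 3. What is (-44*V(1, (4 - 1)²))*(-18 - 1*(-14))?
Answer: 528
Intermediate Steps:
(-44*V(1, (4 - 1)²))*(-18 - 1*(-14)) = (-44*3)*(-18 - 1*(-14)) = -132*(-18 + 14) = -132*(-4) = 528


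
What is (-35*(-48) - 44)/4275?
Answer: 1636/4275 ≈ 0.38269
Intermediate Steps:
(-35*(-48) - 44)/4275 = (1680 - 44)*(1/4275) = 1636*(1/4275) = 1636/4275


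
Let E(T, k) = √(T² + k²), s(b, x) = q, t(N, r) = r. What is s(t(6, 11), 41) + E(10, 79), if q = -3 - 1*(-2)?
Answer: -1 + √6341 ≈ 78.630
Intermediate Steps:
q = -1 (q = -3 + 2 = -1)
s(b, x) = -1
s(t(6, 11), 41) + E(10, 79) = -1 + √(10² + 79²) = -1 + √(100 + 6241) = -1 + √6341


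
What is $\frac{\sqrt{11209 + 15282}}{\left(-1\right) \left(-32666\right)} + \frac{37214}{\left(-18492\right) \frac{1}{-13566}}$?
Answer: $\frac{1829149}{67} + \frac{\sqrt{26491}}{32666} \approx 27301.0$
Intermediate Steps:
$\frac{\sqrt{11209 + 15282}}{\left(-1\right) \left(-32666\right)} + \frac{37214}{\left(-18492\right) \frac{1}{-13566}} = \frac{\sqrt{26491}}{32666} + \frac{37214}{\left(-18492\right) \left(- \frac{1}{13566}\right)} = \sqrt{26491} \cdot \frac{1}{32666} + \frac{37214}{\frac{3082}{2261}} = \frac{\sqrt{26491}}{32666} + 37214 \cdot \frac{2261}{3082} = \frac{\sqrt{26491}}{32666} + \frac{1829149}{67} = \frac{1829149}{67} + \frac{\sqrt{26491}}{32666}$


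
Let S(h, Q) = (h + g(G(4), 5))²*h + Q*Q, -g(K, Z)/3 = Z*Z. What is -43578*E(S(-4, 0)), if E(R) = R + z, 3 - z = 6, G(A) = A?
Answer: 1088011926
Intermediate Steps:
z = -3 (z = 3 - 1*6 = 3 - 6 = -3)
g(K, Z) = -3*Z² (g(K, Z) = -3*Z*Z = -3*Z²)
S(h, Q) = Q² + h*(-75 + h)² (S(h, Q) = (h - 3*5²)²*h + Q*Q = (h - 3*25)²*h + Q² = (h - 75)²*h + Q² = (-75 + h)²*h + Q² = h*(-75 + h)² + Q² = Q² + h*(-75 + h)²)
E(R) = -3 + R (E(R) = R - 3 = -3 + R)
-43578*E(S(-4, 0)) = -43578*(-3 + (0² - 4*(-75 - 4)²)) = -43578*(-3 + (0 - 4*(-79)²)) = -43578*(-3 + (0 - 4*6241)) = -43578*(-3 + (0 - 24964)) = -43578*(-3 - 24964) = -43578*(-24967) = 1088011926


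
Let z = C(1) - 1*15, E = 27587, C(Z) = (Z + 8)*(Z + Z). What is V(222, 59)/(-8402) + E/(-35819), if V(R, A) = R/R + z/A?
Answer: -139567278/181184929 ≈ -0.77030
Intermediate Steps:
C(Z) = 2*Z*(8 + Z) (C(Z) = (8 + Z)*(2*Z) = 2*Z*(8 + Z))
z = 3 (z = 2*1*(8 + 1) - 1*15 = 2*1*9 - 15 = 18 - 15 = 3)
V(R, A) = 1 + 3/A (V(R, A) = R/R + 3/A = 1 + 3/A)
V(222, 59)/(-8402) + E/(-35819) = ((3 + 59)/59)/(-8402) + 27587/(-35819) = ((1/59)*62)*(-1/8402) + 27587*(-1/35819) = (62/59)*(-1/8402) - 563/731 = -31/247859 - 563/731 = -139567278/181184929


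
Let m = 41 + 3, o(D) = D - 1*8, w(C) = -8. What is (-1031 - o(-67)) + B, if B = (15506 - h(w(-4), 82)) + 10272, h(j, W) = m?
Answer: 24778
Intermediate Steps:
o(D) = -8 + D (o(D) = D - 8 = -8 + D)
m = 44
h(j, W) = 44
B = 25734 (B = (15506 - 1*44) + 10272 = (15506 - 44) + 10272 = 15462 + 10272 = 25734)
(-1031 - o(-67)) + B = (-1031 - (-8 - 67)) + 25734 = (-1031 - 1*(-75)) + 25734 = (-1031 + 75) + 25734 = -956 + 25734 = 24778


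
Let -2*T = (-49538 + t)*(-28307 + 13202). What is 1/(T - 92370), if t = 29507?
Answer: -2/302752995 ≈ -6.6060e-9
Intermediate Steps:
T = -302568255/2 (T = -(-49538 + 29507)*(-28307 + 13202)/2 = -(-20031)*(-15105)/2 = -½*302568255 = -302568255/2 ≈ -1.5128e+8)
1/(T - 92370) = 1/(-302568255/2 - 92370) = 1/(-302752995/2) = -2/302752995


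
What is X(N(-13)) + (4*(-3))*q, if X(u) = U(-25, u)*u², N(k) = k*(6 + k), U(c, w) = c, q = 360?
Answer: -211345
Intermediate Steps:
X(u) = -25*u²
X(N(-13)) + (4*(-3))*q = -25*169*(6 - 13)² + (4*(-3))*360 = -25*(-13*(-7))² - 12*360 = -25*91² - 4320 = -25*8281 - 4320 = -207025 - 4320 = -211345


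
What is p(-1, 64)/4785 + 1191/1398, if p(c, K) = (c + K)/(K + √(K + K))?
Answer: 9817279/11520685 - 21*√2/791120 ≈ 0.85211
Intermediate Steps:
p(c, K) = (K + c)/(K + √2*√K) (p(c, K) = (K + c)/(K + √(2*K)) = (K + c)/(K + √2*√K))
p(-1, 64)/4785 + 1191/1398 = ((64 - 1)/(64 + √2*√64))/4785 + 1191/1398 = (63/(64 + √2*8))*(1/4785) + 1191*(1/1398) = (63/(64 + 8*√2))*(1/4785) + 397/466 = 21/(1595*(64 + 8*√2)) + 397/466 = 397/466 + 21/(1595*(64 + 8*√2))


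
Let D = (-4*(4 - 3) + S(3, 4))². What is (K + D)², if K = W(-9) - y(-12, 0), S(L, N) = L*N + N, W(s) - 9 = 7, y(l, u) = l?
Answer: 29584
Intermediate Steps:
W(s) = 16 (W(s) = 9 + 7 = 16)
S(L, N) = N + L*N
K = 28 (K = 16 - 1*(-12) = 16 + 12 = 28)
D = 144 (D = (-4*(4 - 3) + 4*(1 + 3))² = (-4*1 + 4*4)² = (-4 + 16)² = 12² = 144)
(K + D)² = (28 + 144)² = 172² = 29584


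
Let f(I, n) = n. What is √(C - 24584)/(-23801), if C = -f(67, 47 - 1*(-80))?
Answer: -I*√24711/23801 ≈ -0.0066046*I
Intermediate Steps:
C = -127 (C = -(47 - 1*(-80)) = -(47 + 80) = -1*127 = -127)
√(C - 24584)/(-23801) = √(-127 - 24584)/(-23801) = √(-24711)*(-1/23801) = (I*√24711)*(-1/23801) = -I*√24711/23801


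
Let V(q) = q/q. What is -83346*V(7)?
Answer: -83346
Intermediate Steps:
V(q) = 1
-83346*V(7) = -83346*1 = -83346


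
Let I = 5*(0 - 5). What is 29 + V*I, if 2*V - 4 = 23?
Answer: -617/2 ≈ -308.50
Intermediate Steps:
V = 27/2 (V = 2 + (1/2)*23 = 2 + 23/2 = 27/2 ≈ 13.500)
I = -25 (I = 5*(-5) = -25)
29 + V*I = 29 + (27/2)*(-25) = 29 - 675/2 = -617/2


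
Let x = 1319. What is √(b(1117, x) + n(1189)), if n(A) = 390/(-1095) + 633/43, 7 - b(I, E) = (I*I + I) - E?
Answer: I*√12291679340431/3139 ≈ 1116.9*I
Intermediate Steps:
b(I, E) = 7 + E - I - I² (b(I, E) = 7 - ((I*I + I) - E) = 7 - ((I² + I) - E) = 7 - ((I + I²) - E) = 7 - (I + I² - E) = 7 + (E - I - I²) = 7 + E - I - I²)
n(A) = 45091/3139 (n(A) = 390*(-1/1095) + 633*(1/43) = -26/73 + 633/43 = 45091/3139)
√(b(1117, x) + n(1189)) = √((7 + 1319 - 1*1117 - 1*1117²) + 45091/3139) = √((7 + 1319 - 1117 - 1*1247689) + 45091/3139) = √((7 + 1319 - 1117 - 1247689) + 45091/3139) = √(-1247480 + 45091/3139) = √(-3915794629/3139) = I*√12291679340431/3139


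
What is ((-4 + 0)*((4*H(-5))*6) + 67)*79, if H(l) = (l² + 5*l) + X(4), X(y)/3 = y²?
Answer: -358739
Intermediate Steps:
X(y) = 3*y²
H(l) = 48 + l² + 5*l (H(l) = (l² + 5*l) + 3*4² = (l² + 5*l) + 3*16 = (l² + 5*l) + 48 = 48 + l² + 5*l)
((-4 + 0)*((4*H(-5))*6) + 67)*79 = ((-4 + 0)*((4*(48 + (-5)² + 5*(-5)))*6) + 67)*79 = (-4*4*(48 + 25 - 25)*6 + 67)*79 = (-4*4*48*6 + 67)*79 = (-768*6 + 67)*79 = (-4*1152 + 67)*79 = (-4608 + 67)*79 = -4541*79 = -358739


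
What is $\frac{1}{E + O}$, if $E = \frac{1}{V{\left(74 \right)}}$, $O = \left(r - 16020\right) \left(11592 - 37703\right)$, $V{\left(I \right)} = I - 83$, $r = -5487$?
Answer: $\frac{9}{5054123492} \approx 1.7807 \cdot 10^{-9}$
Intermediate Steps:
$V{\left(I \right)} = -83 + I$ ($V{\left(I \right)} = I - 83 = -83 + I$)
$O = 561569277$ ($O = \left(-5487 - 16020\right) \left(11592 - 37703\right) = \left(-21507\right) \left(-26111\right) = 561569277$)
$E = - \frac{1}{9}$ ($E = \frac{1}{-83 + 74} = \frac{1}{-9} = - \frac{1}{9} \approx -0.11111$)
$\frac{1}{E + O} = \frac{1}{- \frac{1}{9} + 561569277} = \frac{1}{\frac{5054123492}{9}} = \frac{9}{5054123492}$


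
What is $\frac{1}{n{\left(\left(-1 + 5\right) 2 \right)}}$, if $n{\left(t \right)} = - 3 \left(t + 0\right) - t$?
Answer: $- \frac{1}{32} \approx -0.03125$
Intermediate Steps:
$n{\left(t \right)} = - 4 t$ ($n{\left(t \right)} = - 3 t - t = - 4 t$)
$\frac{1}{n{\left(\left(-1 + 5\right) 2 \right)}} = \frac{1}{\left(-4\right) \left(-1 + 5\right) 2} = \frac{1}{\left(-4\right) 4 \cdot 2} = \frac{1}{\left(-4\right) 8} = \frac{1}{-32} = - \frac{1}{32}$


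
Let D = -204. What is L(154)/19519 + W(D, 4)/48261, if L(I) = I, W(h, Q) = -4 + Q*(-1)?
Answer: 7276042/942006459 ≈ 0.0077240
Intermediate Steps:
W(h, Q) = -4 - Q
L(154)/19519 + W(D, 4)/48261 = 154/19519 + (-4 - 1*4)/48261 = 154*(1/19519) + (-4 - 4)*(1/48261) = 154/19519 - 8*1/48261 = 154/19519 - 8/48261 = 7276042/942006459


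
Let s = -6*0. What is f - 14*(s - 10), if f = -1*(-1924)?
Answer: 2064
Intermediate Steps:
s = 0
f = 1924
f - 14*(s - 10) = 1924 - 14*(0 - 10) = 1924 - 14*(-10) = 1924 - 1*(-140) = 1924 + 140 = 2064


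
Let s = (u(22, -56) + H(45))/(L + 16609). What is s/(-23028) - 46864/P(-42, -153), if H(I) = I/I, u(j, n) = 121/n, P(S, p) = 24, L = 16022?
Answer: -82168005194623/42079893408 ≈ -1952.7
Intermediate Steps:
H(I) = 1
s = -65/1827336 (s = (121/(-56) + 1)/(16022 + 16609) = (121*(-1/56) + 1)/32631 = (-121/56 + 1)*(1/32631) = -65/56*1/32631 = -65/1827336 ≈ -3.5571e-5)
s/(-23028) - 46864/P(-42, -153) = -65/1827336/(-23028) - 46864/24 = -65/1827336*(-1/23028) - 46864*1/24 = 65/42079893408 - 5858/3 = -82168005194623/42079893408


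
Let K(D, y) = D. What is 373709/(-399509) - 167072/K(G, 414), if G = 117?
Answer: -66790491601/46742553 ≈ -1428.9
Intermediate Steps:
373709/(-399509) - 167072/K(G, 414) = 373709/(-399509) - 167072/117 = 373709*(-1/399509) - 167072*1/117 = -373709/399509 - 167072/117 = -66790491601/46742553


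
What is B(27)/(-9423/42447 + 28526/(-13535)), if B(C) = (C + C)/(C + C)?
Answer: -191506715/446127809 ≈ -0.42926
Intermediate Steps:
B(C) = 1 (B(C) = (2*C)/((2*C)) = (2*C)*(1/(2*C)) = 1)
B(27)/(-9423/42447 + 28526/(-13535)) = 1/(-9423/42447 + 28526/(-13535)) = 1/(-9423*1/42447 + 28526*(-1/13535)) = 1/(-3141/14149 - 28526/13535) = 1/(-446127809/191506715) = 1*(-191506715/446127809) = -191506715/446127809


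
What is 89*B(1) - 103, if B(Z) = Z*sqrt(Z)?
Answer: -14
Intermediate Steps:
B(Z) = Z**(3/2)
89*B(1) - 103 = 89*1**(3/2) - 103 = 89*1 - 103 = 89 - 103 = -14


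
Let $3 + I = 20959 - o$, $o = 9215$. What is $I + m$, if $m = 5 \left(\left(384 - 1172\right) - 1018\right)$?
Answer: $2711$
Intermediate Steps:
$I = 11741$ ($I = -3 + \left(20959 - 9215\right) = -3 + 11744 = 11741$)
$m = -9030$ ($m = 5 \left(-788 - 1018\right) = 5 \left(-1806\right) = -9030$)
$I + m = 11741 - 9030 = 2711$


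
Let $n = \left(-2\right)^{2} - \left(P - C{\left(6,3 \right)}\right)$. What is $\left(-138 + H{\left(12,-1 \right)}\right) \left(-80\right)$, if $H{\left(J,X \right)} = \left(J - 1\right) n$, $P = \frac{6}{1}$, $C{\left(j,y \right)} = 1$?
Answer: $11920$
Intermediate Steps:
$P = 6$ ($P = 6 \cdot 1 = 6$)
$n = -1$ ($n = \left(-2\right)^{2} + \left(1 - 6\right) = 4 + \left(1 - 6\right) = 4 - 5 = -1$)
$H{\left(J,X \right)} = 1 - J$ ($H{\left(J,X \right)} = \left(J - 1\right) \left(-1\right) = \left(-1 + J\right) \left(-1\right) = 1 - J$)
$\left(-138 + H{\left(12,-1 \right)}\right) \left(-80\right) = \left(-138 + \left(1 - 12\right)\right) \left(-80\right) = \left(-138 - 11\right) \left(-80\right) = \left(-149\right) \left(-80\right) = 11920$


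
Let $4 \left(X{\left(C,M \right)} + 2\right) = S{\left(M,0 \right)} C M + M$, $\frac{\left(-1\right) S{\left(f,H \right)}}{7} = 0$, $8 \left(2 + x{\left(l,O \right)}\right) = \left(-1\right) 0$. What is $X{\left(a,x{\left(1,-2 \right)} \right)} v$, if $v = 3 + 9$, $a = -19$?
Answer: $-30$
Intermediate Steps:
$x{\left(l,O \right)} = -2$ ($x{\left(l,O \right)} = -2 + \frac{\left(-1\right) 0}{8} = -2 + \frac{1}{8} \cdot 0 = -2 + 0 = -2$)
$S{\left(f,H \right)} = 0$ ($S{\left(f,H \right)} = \left(-7\right) 0 = 0$)
$X{\left(C,M \right)} = -2 + \frac{M}{4}$ ($X{\left(C,M \right)} = -2 + \frac{0 C M + M}{4} = -2 + \frac{0 M + M}{4} = -2 + \frac{0 + M}{4} = -2 + \frac{M}{4}$)
$v = 12$
$X{\left(a,x{\left(1,-2 \right)} \right)} v = \left(-2 + \frac{1}{4} \left(-2\right)\right) 12 = \left(-2 - \frac{1}{2}\right) 12 = \left(- \frac{5}{2}\right) 12 = -30$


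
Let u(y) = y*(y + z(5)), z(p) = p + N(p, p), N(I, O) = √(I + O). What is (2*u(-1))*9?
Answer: -72 - 18*√10 ≈ -128.92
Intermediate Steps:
z(p) = p + √2*√p (z(p) = p + √(p + p) = p + √(2*p) = p + √2*√p)
u(y) = y*(5 + y + √10) (u(y) = y*(y + (5 + √2*√5)) = y*(y + (5 + √10)) = y*(5 + y + √10))
(2*u(-1))*9 = (2*(-(5 - 1 + √10)))*9 = (2*(-(4 + √10)))*9 = (2*(-4 - √10))*9 = (-8 - 2*√10)*9 = -72 - 18*√10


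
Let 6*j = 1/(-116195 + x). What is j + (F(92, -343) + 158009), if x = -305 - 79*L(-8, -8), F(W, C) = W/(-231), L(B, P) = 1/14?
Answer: 59534362295434/376779249 ≈ 1.5801e+5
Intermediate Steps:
L(B, P) = 1/14
F(W, C) = -W/231 (F(W, C) = W*(-1/231) = -W/231)
x = -4349/14 (x = -305 - 79*1/14 = -305 - 79/14 = -4349/14 ≈ -310.64)
j = -7/4893237 (j = 1/(6*(-116195 - 4349/14)) = 1/(6*(-1631079/14)) = (⅙)*(-14/1631079) = -7/4893237 ≈ -1.4305e-6)
j + (F(92, -343) + 158009) = -7/4893237 + (-1/231*92 + 158009) = -7/4893237 + (-92/231 + 158009) = -7/4893237 + 36499987/231 = 59534362295434/376779249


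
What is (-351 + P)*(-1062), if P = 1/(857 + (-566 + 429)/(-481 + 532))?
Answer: 8120593089/21785 ≈ 3.7276e+5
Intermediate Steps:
P = 51/43570 (P = 1/(857 - 137/51) = 1/(43570/51) = 51/43570 ≈ 0.0011705)
(-351 + P)*(-1062) = (-351 + 51/43570)*(-1062) = -15293019/43570*(-1062) = 8120593089/21785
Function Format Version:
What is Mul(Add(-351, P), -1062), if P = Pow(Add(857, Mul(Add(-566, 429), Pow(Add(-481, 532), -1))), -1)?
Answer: Rational(8120593089, 21785) ≈ 3.7276e+5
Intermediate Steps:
P = Rational(51, 43570) (P = Pow(Add(857, Mul(-137, Pow(51, -1))), -1) = Pow(Add(857, Mul(-137, Rational(1, 51))), -1) = Pow(Add(857, Rational(-137, 51)), -1) = Pow(Rational(43570, 51), -1) = Rational(51, 43570) ≈ 0.0011705)
Mul(Add(-351, P), -1062) = Mul(Add(-351, Rational(51, 43570)), -1062) = Mul(Rational(-15293019, 43570), -1062) = Rational(8120593089, 21785)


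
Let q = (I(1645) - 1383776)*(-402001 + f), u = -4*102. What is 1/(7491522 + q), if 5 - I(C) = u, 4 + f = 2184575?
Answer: -1/2465933891388 ≈ -4.0553e-13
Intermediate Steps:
f = 2184571 (f = -4 + 2184575 = 2184571)
u = -408
I(C) = 413 (I(C) = 5 - 1*(-408) = 5 + 408 = 413)
q = -2465941382910 (q = (413 - 1383776)*(-402001 + 2184571) = -1383363*1782570 = -2465941382910)
1/(7491522 + q) = 1/(7491522 - 2465941382910) = 1/(-2465933891388) = -1/2465933891388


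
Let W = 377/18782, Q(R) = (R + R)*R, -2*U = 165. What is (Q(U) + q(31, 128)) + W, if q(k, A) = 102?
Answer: 128793058/9391 ≈ 13715.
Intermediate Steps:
U = -165/2 (U = -½*165 = -165/2 ≈ -82.500)
Q(R) = 2*R² (Q(R) = (2*R)*R = 2*R²)
W = 377/18782 (W = 377*(1/18782) = 377/18782 ≈ 0.020072)
(Q(U) + q(31, 128)) + W = (2*(-165/2)² + 102) + 377/18782 = (2*(27225/4) + 102) + 377/18782 = (27225/2 + 102) + 377/18782 = 27429/2 + 377/18782 = 128793058/9391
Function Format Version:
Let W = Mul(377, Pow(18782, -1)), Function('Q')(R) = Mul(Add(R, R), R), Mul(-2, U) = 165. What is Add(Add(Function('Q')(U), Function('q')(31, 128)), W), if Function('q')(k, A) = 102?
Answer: Rational(128793058, 9391) ≈ 13715.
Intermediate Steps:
U = Rational(-165, 2) (U = Mul(Rational(-1, 2), 165) = Rational(-165, 2) ≈ -82.500)
Function('Q')(R) = Mul(2, Pow(R, 2)) (Function('Q')(R) = Mul(Mul(2, R), R) = Mul(2, Pow(R, 2)))
W = Rational(377, 18782) (W = Mul(377, Rational(1, 18782)) = Rational(377, 18782) ≈ 0.020072)
Add(Add(Function('Q')(U), Function('q')(31, 128)), W) = Add(Add(Mul(2, Pow(Rational(-165, 2), 2)), 102), Rational(377, 18782)) = Add(Add(Mul(2, Rational(27225, 4)), 102), Rational(377, 18782)) = Add(Add(Rational(27225, 2), 102), Rational(377, 18782)) = Add(Rational(27429, 2), Rational(377, 18782)) = Rational(128793058, 9391)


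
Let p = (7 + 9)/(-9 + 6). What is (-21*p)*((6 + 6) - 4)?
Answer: 896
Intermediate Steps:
p = -16/3 (p = 16/(-3) = 16*(-1/3) = -16/3 ≈ -5.3333)
(-21*p)*((6 + 6) - 4) = (-21*(-16/3))*((6 + 6) - 4) = 112*(12 - 4) = 112*8 = 896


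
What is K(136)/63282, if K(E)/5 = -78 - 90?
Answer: -140/10547 ≈ -0.013274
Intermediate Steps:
K(E) = -840 (K(E) = 5*(-78 - 90) = 5*(-168) = -840)
K(136)/63282 = -840/63282 = -840*1/63282 = -140/10547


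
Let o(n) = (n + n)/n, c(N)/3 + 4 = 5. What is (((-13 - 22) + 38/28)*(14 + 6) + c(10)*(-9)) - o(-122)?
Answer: -4913/7 ≈ -701.86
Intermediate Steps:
c(N) = 3 (c(N) = -12 + 3*5 = -12 + 15 = 3)
o(n) = 2 (o(n) = (2*n)/n = 2)
(((-13 - 22) + 38/28)*(14 + 6) + c(10)*(-9)) - o(-122) = (((-13 - 22) + 38/28)*(14 + 6) + 3*(-9)) - 1*2 = ((-35 + 38*(1/28))*20 - 27) - 2 = ((-35 + 19/14)*20 - 27) - 2 = (-471/14*20 - 27) - 2 = (-4710/7 - 27) - 2 = -4899/7 - 2 = -4913/7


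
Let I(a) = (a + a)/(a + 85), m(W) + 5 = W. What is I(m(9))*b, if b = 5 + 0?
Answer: 40/89 ≈ 0.44944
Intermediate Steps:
m(W) = -5 + W
b = 5
I(a) = 2*a/(85 + a) (I(a) = (2*a)/(85 + a) = 2*a/(85 + a))
I(m(9))*b = (2*(-5 + 9)/(85 + (-5 + 9)))*5 = (2*4/(85 + 4))*5 = (2*4/89)*5 = (2*4*(1/89))*5 = (8/89)*5 = 40/89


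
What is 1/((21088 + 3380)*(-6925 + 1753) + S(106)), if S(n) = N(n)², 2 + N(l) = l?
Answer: -1/126537680 ≈ -7.9028e-9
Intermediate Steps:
N(l) = -2 + l
S(n) = (-2 + n)²
1/((21088 + 3380)*(-6925 + 1753) + S(106)) = 1/((21088 + 3380)*(-6925 + 1753) + (-2 + 106)²) = 1/(24468*(-5172) + 104²) = 1/(-126548496 + 10816) = 1/(-126537680) = -1/126537680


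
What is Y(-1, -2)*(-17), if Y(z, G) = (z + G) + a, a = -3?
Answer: 102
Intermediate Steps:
Y(z, G) = -3 + G + z (Y(z, G) = (z + G) - 3 = (G + z) - 3 = -3 + G + z)
Y(-1, -2)*(-17) = (-3 - 2 - 1)*(-17) = -6*(-17) = 102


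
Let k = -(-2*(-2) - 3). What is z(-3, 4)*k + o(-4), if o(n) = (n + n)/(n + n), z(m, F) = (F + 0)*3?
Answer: -11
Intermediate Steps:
z(m, F) = 3*F (z(m, F) = F*3 = 3*F)
o(n) = 1 (o(n) = (2*n)/((2*n)) = (2*n)*(1/(2*n)) = 1)
k = -1 (k = -(4 - 3) = -1*1 = -1)
z(-3, 4)*k + o(-4) = (3*4)*(-1) + 1 = 12*(-1) + 1 = -12 + 1 = -11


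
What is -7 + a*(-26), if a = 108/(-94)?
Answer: 1075/47 ≈ 22.872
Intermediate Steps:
a = -54/47 (a = 108*(-1/94) = -54/47 ≈ -1.1489)
-7 + a*(-26) = -7 - 54/47*(-26) = -7 + 1404/47 = 1075/47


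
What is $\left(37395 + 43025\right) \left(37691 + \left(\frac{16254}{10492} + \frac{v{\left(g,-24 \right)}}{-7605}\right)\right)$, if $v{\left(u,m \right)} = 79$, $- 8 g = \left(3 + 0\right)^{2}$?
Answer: $\frac{281240918941514}{92781} \approx 3.0312 \cdot 10^{9}$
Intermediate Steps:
$g = - \frac{9}{8}$ ($g = - \frac{\left(3 + 0\right)^{2}}{8} = - \frac{3^{2}}{8} = \left(- \frac{1}{8}\right) 9 = - \frac{9}{8} \approx -1.125$)
$\left(37395 + 43025\right) \left(37691 + \left(\frac{16254}{10492} + \frac{v{\left(g,-24 \right)}}{-7605}\right)\right) = \left(37395 + 43025\right) \left(37691 + \left(\frac{16254}{10492} + \frac{79}{-7605}\right)\right) = 80420 \left(37691 + \left(16254 \cdot \frac{1}{10492} + 79 \left(- \frac{1}{7605}\right)\right)\right) = 80420 \left(37691 + \left(\frac{189}{122} - \frac{79}{7605}\right)\right) = 80420 \left(37691 + \frac{1427707}{927810}\right) = 80420 \cdot \frac{34971514417}{927810} = \frac{281240918941514}{92781}$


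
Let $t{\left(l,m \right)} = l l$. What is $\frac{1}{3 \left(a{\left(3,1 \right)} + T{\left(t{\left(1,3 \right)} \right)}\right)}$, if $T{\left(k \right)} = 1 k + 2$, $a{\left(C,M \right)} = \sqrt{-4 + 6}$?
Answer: $\frac{1}{7} - \frac{\sqrt{2}}{21} \approx 0.075514$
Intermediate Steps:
$a{\left(C,M \right)} = \sqrt{2}$
$t{\left(l,m \right)} = l^{2}$
$T{\left(k \right)} = 2 + k$ ($T{\left(k \right)} = k + 2 = 2 + k$)
$\frac{1}{3 \left(a{\left(3,1 \right)} + T{\left(t{\left(1,3 \right)} \right)}\right)} = \frac{1}{3 \left(\sqrt{2} + \left(2 + 1^{2}\right)\right)} = \frac{1}{3 \left(\sqrt{2} + \left(2 + 1\right)\right)} = \frac{1}{3 \left(\sqrt{2} + 3\right)} = \frac{1}{3 \left(3 + \sqrt{2}\right)} = \frac{1}{9 + 3 \sqrt{2}}$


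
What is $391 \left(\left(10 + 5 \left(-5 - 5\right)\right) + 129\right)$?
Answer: $34799$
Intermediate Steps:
$391 \left(\left(10 + 5 \left(-5 - 5\right)\right) + 129\right) = 391 \left(\left(10 + 5 \left(-10\right)\right) + 129\right) = 391 \left(\left(10 - 50\right) + 129\right) = 391 \left(-40 + 129\right) = 391 \cdot 89 = 34799$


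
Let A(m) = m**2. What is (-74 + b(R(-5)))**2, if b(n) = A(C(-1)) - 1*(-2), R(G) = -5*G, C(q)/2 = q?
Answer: 4624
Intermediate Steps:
C(q) = 2*q
b(n) = 6 (b(n) = (2*(-1))**2 - 1*(-2) = (-2)**2 + 2 = 4 + 2 = 6)
(-74 + b(R(-5)))**2 = (-74 + 6)**2 = (-68)**2 = 4624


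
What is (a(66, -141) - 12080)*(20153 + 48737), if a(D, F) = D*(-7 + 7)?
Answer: -832191200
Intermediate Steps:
a(D, F) = 0 (a(D, F) = D*0 = 0)
(a(66, -141) - 12080)*(20153 + 48737) = (0 - 12080)*(20153 + 48737) = -12080*68890 = -832191200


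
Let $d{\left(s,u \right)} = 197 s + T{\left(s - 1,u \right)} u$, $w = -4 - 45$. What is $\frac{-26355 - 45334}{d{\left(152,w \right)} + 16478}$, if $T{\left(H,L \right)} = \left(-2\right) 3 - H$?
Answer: $- \frac{71689}{54115} \approx -1.3248$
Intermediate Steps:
$T{\left(H,L \right)} = -6 - H$
$w = -49$
$d{\left(s,u \right)} = 197 s + u \left(-5 - s\right)$ ($d{\left(s,u \right)} = 197 s + \left(-6 - \left(s - 1\right)\right) u = 197 s + \left(-6 - \left(-1 + s\right)\right) u = 197 s + \left(-5 - s\right) u = 197 s + u \left(-5 - s\right)$)
$\frac{-26355 - 45334}{d{\left(152,w \right)} + 16478} = \frac{-26355 - 45334}{\left(197 \cdot 152 - - 49 \left(5 + 152\right)\right) + 16478} = - \frac{71689}{\left(29944 - \left(-49\right) 157\right) + 16478} = - \frac{71689}{\left(29944 + 7693\right) + 16478} = - \frac{71689}{37637 + 16478} = - \frac{71689}{54115}$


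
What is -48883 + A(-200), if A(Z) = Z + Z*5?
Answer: -50083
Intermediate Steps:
A(Z) = 6*Z (A(Z) = Z + 5*Z = 6*Z)
-48883 + A(-200) = -48883 + 6*(-200) = -48883 - 1200 = -50083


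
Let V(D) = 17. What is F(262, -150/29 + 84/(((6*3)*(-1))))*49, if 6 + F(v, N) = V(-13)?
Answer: 539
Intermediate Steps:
F(v, N) = 11 (F(v, N) = -6 + 17 = 11)
F(262, -150/29 + 84/(((6*3)*(-1))))*49 = 11*49 = 539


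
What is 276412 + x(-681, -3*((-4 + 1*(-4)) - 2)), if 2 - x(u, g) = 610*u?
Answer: 691824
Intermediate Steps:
x(u, g) = 2 - 610*u
276412 + x(-681, -3*((-4 + 1*(-4)) - 2)) = 276412 + (2 - 610*(-681)) = 276412 + (2 + 415410) = 276412 + 415412 = 691824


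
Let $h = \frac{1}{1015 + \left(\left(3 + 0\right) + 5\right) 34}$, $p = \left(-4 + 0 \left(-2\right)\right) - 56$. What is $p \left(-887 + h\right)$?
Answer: $\frac{22831360}{429} \approx 53220.0$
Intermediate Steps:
$p = -60$ ($p = \left(-4 + 0\right) - 56 = -4 - 56 = -60$)
$h = \frac{1}{1287}$ ($h = \frac{1}{1015 + \left(3 + 5\right) 34} = \frac{1}{1015 + 8 \cdot 34} = \frac{1}{1015 + 272} = \frac{1}{1287} \approx 0.000777$)
$p \left(-887 + h\right) = - 60 \left(-887 + \frac{1}{1287}\right) = \left(-60\right) \left(- \frac{1141568}{1287}\right) = \frac{22831360}{429}$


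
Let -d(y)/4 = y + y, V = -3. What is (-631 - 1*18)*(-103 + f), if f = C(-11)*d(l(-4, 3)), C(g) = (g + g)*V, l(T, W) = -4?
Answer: -1303841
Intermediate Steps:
C(g) = -6*g (C(g) = (g + g)*(-3) = (2*g)*(-3) = -6*g)
d(y) = -8*y (d(y) = -4*(y + y) = -8*y)
f = 2112 (f = (-6*(-11))*(-8*(-4)) = 66*32 = 2112)
(-631 - 1*18)*(-103 + f) = (-631 - 1*18)*(-103 + 2112) = (-631 - 18)*2009 = -649*2009 = -1303841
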